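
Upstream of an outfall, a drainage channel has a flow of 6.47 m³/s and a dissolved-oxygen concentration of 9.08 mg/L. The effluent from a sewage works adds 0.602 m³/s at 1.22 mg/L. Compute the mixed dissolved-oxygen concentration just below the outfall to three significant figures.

Flow-weighted mixing: C = (Q_r C_r + Q_w C_w)/(Q_r + Q_w)
= (6.47×9.08 + 0.602×1.22)/(6.47 + 0.602) = 59.48/7.072 = 8.411 mg/L.

8.41 mg/L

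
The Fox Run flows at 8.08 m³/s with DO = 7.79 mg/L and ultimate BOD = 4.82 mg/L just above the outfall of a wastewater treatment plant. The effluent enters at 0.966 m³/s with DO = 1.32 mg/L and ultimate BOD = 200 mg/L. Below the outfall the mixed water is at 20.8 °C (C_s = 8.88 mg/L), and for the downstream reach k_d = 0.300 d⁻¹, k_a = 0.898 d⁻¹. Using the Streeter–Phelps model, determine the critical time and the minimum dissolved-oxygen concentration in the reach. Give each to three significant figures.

Mixed DO = (8.08×7.79 + 0.966×1.32)/(8.08+0.966) = 64.22/9.046 = 7.099 mg/L.
Mixed L₀ = (8.08×4.82 + 0.966×200)/(9.046) = 232.1/9.046 = 25.66 mg/L.
Initial deficit D₀ = C_s − DO₀ = 8.88 − 7.099 = 1.781 mg/L.
t_c = (1/0.5980) ln[(0.898/0.300)(1 − 1.781×0.5980/(0.300×25.66))] = 1.672 × ln(2.579) = 1.584 d.
D_c = (0.300/0.898) × 25.66 × e^(−0.300×1.584) = 0.3341 × 25.66 × 0.6217 = 5.330 mg/L.
Minimum DO = 8.88 − 5.330 = 3.550 mg/L.

t_c ≈ 1.58 d; minimum DO ≈ 3.55 mg/L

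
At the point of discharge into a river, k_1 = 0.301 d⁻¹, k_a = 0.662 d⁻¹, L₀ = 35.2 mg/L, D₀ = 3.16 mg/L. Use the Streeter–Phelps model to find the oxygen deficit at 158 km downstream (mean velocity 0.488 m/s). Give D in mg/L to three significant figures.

D ≈ 7.31 mg/L

Travel time t = x/v = 158 km / (0.488 m/s) = 158000 m / 0.488 m/s = 323800 s = 3.747 d.
k_1 L₀/(k_a−k_1) = 0.301×35.2/(0.662−0.301) = 10.60/0.3610 = 29.35 mg/L.
e^(−k_1 t) = e^(−0.301×3.747) = 0.3237; e^(−k_a t) = e^(−0.662×3.747) = 0.08368.
D = 29.35 × (0.3237 − 0.08368) + 3.16 × 0.08368 = 7.044 + 0.2644 = 7.309 mg/L.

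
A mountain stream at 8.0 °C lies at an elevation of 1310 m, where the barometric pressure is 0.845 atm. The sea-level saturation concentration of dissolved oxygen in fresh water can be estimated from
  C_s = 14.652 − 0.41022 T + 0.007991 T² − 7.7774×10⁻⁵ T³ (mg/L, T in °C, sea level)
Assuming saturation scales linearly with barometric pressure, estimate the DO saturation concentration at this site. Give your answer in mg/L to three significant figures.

At sea level: C_s = 14.652 − 0.41022×8.0 + 0.007991×8.0² − 7.7774×10⁻⁵×8.0³ = 11.84 mg/L.
Pressure correction: C_s' = 11.84 × 0.845 = 10.01 mg/L.

C_s ≈ 10.0 mg/L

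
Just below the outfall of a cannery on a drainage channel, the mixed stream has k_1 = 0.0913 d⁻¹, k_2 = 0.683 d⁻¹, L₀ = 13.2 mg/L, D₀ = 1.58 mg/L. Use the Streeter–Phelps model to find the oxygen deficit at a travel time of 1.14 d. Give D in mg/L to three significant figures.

k_1 L₀/(k_2−k_1) = 0.0913×13.2/(0.683−0.0913) = 1.205/0.5917 = 2.037 mg/L.
e^(−k_1 t) = e^(−0.0913×1.140) = 0.9012; e^(−k_2 t) = e^(−0.683×1.140) = 0.4590.
D = 2.037 × (0.9012 − 0.4590) + 1.58 × 0.4590 = 0.9005 + 0.7253 = 1.626 mg/L.

D ≈ 1.63 mg/L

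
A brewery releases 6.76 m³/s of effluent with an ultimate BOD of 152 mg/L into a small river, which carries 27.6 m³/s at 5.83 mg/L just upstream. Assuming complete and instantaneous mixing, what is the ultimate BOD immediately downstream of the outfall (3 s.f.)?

Flow-weighted mixing: C = (Q_r C_r + Q_w C_w)/(Q_r + Q_w)
= (27.6×5.83 + 6.76×152)/(27.6 + 6.76) = 1188/34.36 = 34.59 mg/L.

34.6 mg/L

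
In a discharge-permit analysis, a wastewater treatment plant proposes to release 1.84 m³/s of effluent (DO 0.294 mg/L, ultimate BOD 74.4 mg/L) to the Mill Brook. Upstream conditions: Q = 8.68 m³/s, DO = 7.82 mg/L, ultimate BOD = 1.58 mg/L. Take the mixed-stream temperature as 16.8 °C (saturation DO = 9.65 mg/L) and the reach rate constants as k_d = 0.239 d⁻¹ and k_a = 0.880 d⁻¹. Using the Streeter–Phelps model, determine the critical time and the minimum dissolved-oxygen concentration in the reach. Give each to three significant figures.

Mixed DO = (8.68×7.82 + 1.84×0.294)/(8.68+1.84) = 68.42/10.52 = 6.504 mg/L.
Mixed L₀ = (8.68×1.58 + 1.84×74.4)/(10.52) = 150.6/10.52 = 14.32 mg/L.
Initial deficit D₀ = C_s − DO₀ = 9.65 − 6.504 = 3.146 mg/L.
t_c = (1/0.6410) ln[(0.880/0.239)(1 − 3.146×0.6410/(0.239×14.32))] = 1.560 × ln(1.512) = 0.6447 d.
D_c = (0.239/0.880) × 14.32 × e^(−0.239×0.6447) = 0.2716 × 14.32 × 0.8572 = 3.333 mg/L.
Minimum DO = 9.65 − 3.333 = 6.317 mg/L.

t_c ≈ 0.645 d; minimum DO ≈ 6.32 mg/L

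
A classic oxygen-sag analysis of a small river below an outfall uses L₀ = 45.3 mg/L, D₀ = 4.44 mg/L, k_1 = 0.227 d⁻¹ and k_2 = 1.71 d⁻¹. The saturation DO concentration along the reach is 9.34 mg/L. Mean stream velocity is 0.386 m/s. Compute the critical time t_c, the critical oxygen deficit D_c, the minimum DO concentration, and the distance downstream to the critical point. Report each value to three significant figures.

t_c ≈ 0.672 d; D_c ≈ 5.16 mg/L; min DO ≈ 4.18 mg/L; x_c ≈ 22.4 km

t_c = [1/(k_2−k_1)] ln[(k_2/k_1)(1 − D₀(k_2−k_1)/(k_1 L₀))]
= [1/(1.71−0.227)] ln[(1.71/0.227)(1 − 4.44×1.483/(0.227×45.3))]
= (1/1.483) ln[7.533 × 0.3597] = 0.6743 × ln(2.709) = 0.6743 × 0.9967 = 0.6721 d.
L(t_c) = L₀ e^(−k_1 t_c) = 45.3 × 0.8585 = 38.89 mg/L, and at the critical point k_2 D_c = k_1 L, so D_c = (0.227/1.71) × 38.89 = 5.163 mg/L.
Minimum DO = C_s − D_c = 9.34 − 5.163 = 4.177 mg/L.
x_c = v t_c = 0.386 m/s × 0.6721 d × 86400 s/d = 22420 m ≈ 22.4 km.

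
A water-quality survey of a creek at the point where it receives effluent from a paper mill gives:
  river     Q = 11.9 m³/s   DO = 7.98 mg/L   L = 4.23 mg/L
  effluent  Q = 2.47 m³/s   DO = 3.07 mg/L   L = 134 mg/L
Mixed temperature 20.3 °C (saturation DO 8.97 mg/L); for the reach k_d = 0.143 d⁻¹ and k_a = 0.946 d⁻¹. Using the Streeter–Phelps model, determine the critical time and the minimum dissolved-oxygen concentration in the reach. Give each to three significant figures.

t_c ≈ 1.74 d; minimum DO ≈ 5.84 mg/L

Mixed DO = (11.9×7.98 + 2.47×3.07)/(11.9+2.47) = 102.5/14.37 = 7.136 mg/L.
Mixed L₀ = (11.9×4.23 + 2.47×134)/(14.37) = 381.3/14.37 = 26.54 mg/L.
Initial deficit D₀ = C_s − DO₀ = 8.97 − 7.136 = 1.834 mg/L.
t_c = (1/0.8030) ln[(0.946/0.143)(1 − 1.834×0.8030/(0.143×26.54))] = 1.245 × ln(4.048) = 1.741 d.
D_c = (0.143/0.946) × 26.54 × e^(−0.143×1.741) = 0.1512 × 26.54 × 0.7796 = 3.127 mg/L.
Minimum DO = 8.97 − 3.127 = 5.843 mg/L.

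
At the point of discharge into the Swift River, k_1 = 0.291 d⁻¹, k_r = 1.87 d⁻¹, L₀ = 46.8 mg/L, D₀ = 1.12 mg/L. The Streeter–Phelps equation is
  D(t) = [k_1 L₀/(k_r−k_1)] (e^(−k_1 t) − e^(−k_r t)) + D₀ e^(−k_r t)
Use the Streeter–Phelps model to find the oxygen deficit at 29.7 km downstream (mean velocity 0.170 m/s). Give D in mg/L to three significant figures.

D ≈ 4.62 mg/L

Travel time t = x/v = 29.7 km / (0.170 m/s) = 29700 m / 0.170 m/s = 174700 s = 2.022 d.
k_1 L₀/(k_r−k_1) = 0.291×46.8/(1.87−0.291) = 13.62/1.579 = 8.625 mg/L.
e^(−k_1 t) = e^(−0.291×2.022) = 0.5552; e^(−k_r t) = e^(−1.87×2.022) = 0.02279.
D = 8.625 × (0.5552 − 0.02279) + 1.12 × 0.02279 = 4.592 + 0.02553 = 4.618 mg/L.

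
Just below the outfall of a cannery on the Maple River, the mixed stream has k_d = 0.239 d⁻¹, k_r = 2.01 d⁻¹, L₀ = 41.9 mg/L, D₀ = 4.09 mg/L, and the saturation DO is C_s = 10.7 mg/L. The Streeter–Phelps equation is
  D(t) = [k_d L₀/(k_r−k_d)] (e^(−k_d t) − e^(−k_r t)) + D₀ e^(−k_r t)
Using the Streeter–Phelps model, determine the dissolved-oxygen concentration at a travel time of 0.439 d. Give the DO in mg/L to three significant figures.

k_d L₀/(k_r−k_d) = 0.239×41.9/(2.01−0.239) = 10.01/1.771 = 5.654 mg/L.
e^(−k_d t) = e^(−0.239×0.4390) = 0.9004; e^(−k_r t) = e^(−2.01×0.4390) = 0.4138.
D = 5.654 × (0.9004 − 0.4138) + 4.09 × 0.4138 = 2.751 + 1.692 = 4.444 mg/L.
DO = C_s − D = 10.7 − 4.444 = 6.256 mg/L.

DO ≈ 6.26 mg/L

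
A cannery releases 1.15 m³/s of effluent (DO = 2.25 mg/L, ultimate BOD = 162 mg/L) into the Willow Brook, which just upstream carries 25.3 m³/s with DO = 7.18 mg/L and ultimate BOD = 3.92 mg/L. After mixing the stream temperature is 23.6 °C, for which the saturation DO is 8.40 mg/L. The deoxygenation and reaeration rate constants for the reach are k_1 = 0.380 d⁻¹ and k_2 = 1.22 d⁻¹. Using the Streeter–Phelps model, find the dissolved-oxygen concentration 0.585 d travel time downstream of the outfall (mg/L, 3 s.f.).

DO ≈ 6.18 mg/L

Mixed DO = (25.3×7.18 + 1.15×2.25)/(25.3+1.15) = 184.2/26.45 = 6.966 mg/L.
Mixed L₀ = (25.3×3.92 + 1.15×162)/(26.45) = 285.5/26.45 = 10.79 mg/L.
Initial deficit D₀ = C_s − DO₀ = 8.40 − 6.966 = 1.434 mg/L.
D(0.585) = [0.380×10.79/(1.22−0.380)](e^(−0.380×0.585) − e^(−1.22×0.585)) + 1.434 e^(−1.22×0.585)
= 4.883 × (0.8007 − 0.4898) + 1.434 × 0.4898 = 2.220 mg/L.
DO = 8.40 − 2.220 = 6.180 mg/L.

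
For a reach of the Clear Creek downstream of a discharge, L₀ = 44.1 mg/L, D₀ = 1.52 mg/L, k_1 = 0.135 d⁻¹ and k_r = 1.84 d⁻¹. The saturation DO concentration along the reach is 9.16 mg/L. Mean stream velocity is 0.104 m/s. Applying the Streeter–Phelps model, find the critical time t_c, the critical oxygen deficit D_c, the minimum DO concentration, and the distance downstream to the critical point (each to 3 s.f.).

t_c ≈ 1.20 d; D_c ≈ 2.75 mg/L; min DO ≈ 6.41 mg/L; x_c ≈ 10.8 km

At the critical point dD/dt = 0, so k_1 L₀ e^(−k_1 t) = k_r D. Substituting D(t) from the Streeter–Phelps equation and solving for t gives
t_c = ln[(k_r/k_1)(1 − D₀(k_r−k_1)/(k_1 L₀))] / (k_r−k_1).
Here k_r−k_1 = 1.705 d⁻¹ and 1 − D₀(k_r−k_1)/(k_1 L₀) = 1 − 1.52×1.705/(0.135×44.1) = 0.5647, so
t_c = ln(13.63 × 0.5647) / 1.705 = 2.041 / 1.705 = 1.197 d.
D_c = (k_1/k_r) L₀ e^(−k_1 t_c) = (0.135/1.84) × 44.1 × e^(−0.135×1.197) = 0.07337 × 44.1 × 0.8508 = 2.753 mg/L.
Minimum DO = C_s − D_c = 9.16 − 2.753 = 6.407 mg/L.
x_c = v t_c = 0.104 m/s × 1.197 d × 86400 s/d = 10760 m ≈ 10.8 km.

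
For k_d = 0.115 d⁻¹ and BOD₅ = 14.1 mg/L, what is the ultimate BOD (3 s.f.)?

BOD₅ = L₀(1 − e^(−5k_d)) ⇒ L₀ = BOD₅ / (1 − e^(−5×0.115))
= 14.1 / (1 − 0.5627) = 14.1 / 0.4373 = 32.24 mg/L.

L₀ ≈ 32.2 mg/L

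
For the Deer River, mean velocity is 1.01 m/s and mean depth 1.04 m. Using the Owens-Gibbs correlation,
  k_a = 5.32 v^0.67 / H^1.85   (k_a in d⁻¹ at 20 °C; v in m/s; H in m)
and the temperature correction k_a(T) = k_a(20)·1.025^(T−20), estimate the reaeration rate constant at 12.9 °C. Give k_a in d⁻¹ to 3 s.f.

k_a ≈ 4.18 d⁻¹

k_a(20) = 5.32 × 1.01^0.67 / 1.04^1.85 = 5.32 × 1.007 / 1.075 = 4.981 d⁻¹.
k_a(12.9) = 4.981 × 1.025^(12.9−20) = 4.981 × 0.8392 = 4.180 d⁻¹.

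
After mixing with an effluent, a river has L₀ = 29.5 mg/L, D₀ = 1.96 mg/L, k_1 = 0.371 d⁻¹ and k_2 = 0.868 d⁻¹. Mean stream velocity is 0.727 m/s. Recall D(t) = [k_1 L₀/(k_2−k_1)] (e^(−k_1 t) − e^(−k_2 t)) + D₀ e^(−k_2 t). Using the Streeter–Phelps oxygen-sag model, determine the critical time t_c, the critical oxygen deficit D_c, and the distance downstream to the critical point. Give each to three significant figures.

t_c ≈ 1.52 d; D_c ≈ 7.17 mg/L; x_c ≈ 95.6 km

At the critical point dD/dt = 0, so k_1 L₀ e^(−k_1 t) = k_2 D. Substituting D(t) from the Streeter–Phelps equation and solving for t gives
t_c = ln[(k_2/k_1)(1 − D₀(k_2−k_1)/(k_1 L₀))] / (k_2−k_1).
Here k_2−k_1 = 0.4970 d⁻¹ and 1 − D₀(k_2−k_1)/(k_1 L₀) = 1 − 1.96×0.4970/(0.371×29.5) = 0.9110, so
t_c = ln(2.340 × 0.9110) / 0.4970 = 0.7568 / 0.4970 = 1.523 d.
D_c = (k_1/k_2) L₀ e^(−k_1 t_c) = (0.371/0.868) × 29.5 × e^(−0.371×1.523) = 0.4274 × 29.5 × 0.5684 = 7.167 mg/L.
x_c = v t_c = 0.727 m/s × 1.523 d × 86400 s/d = 95640 m ≈ 95.6 km.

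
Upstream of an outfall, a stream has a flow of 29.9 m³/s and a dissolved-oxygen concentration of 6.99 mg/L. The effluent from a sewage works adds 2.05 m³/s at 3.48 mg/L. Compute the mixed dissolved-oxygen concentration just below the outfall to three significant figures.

Flow-weighted mixing: C = (Q_r C_r + Q_w C_w)/(Q_r + Q_w)
= (29.9×6.99 + 2.05×3.48)/(29.9 + 2.05) = 216.1/31.95 = 6.765 mg/L.

6.76 mg/L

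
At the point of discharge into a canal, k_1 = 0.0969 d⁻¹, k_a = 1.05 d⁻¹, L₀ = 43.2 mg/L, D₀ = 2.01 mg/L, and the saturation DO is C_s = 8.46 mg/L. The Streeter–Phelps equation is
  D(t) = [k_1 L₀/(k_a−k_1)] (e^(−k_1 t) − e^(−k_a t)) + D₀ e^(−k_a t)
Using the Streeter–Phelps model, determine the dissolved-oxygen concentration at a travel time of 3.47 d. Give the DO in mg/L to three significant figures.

k_1 L₀/(k_a−k_1) = 0.0969×43.2/(1.05−0.0969) = 4.186/0.9531 = 4.392 mg/L.
e^(−k_1 t) = e^(−0.0969×3.470) = 0.7144; e^(−k_a t) = e^(−1.05×3.470) = 0.02616.
D = 4.392 × (0.7144 − 0.02616) + 2.01 × 0.02616 = 3.023 + 0.05258 = 3.076 mg/L.
DO = C_s − D = 8.46 − 3.076 = 5.384 mg/L.

DO ≈ 5.38 mg/L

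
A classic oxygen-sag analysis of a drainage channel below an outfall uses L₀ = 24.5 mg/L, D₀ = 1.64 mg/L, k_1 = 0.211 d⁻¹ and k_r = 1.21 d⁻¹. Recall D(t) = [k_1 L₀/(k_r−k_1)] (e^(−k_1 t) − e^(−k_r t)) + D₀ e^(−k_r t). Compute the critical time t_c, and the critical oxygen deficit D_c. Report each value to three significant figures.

t_c = [1/(k_r−k_1)] ln[(k_r/k_1)(1 − D₀(k_r−k_1)/(k_1 L₀))]
= [1/(1.21−0.211)] ln[(1.21/0.211)(1 − 1.64×0.9990/(0.211×24.5))]
= (1/0.9990) ln[5.735 × 0.6831] = 1.001 × ln(3.917) = 1.001 × 1.365 = 1.367 d.
L(t_c) = L₀ e^(−k_1 t_c) = 24.5 × 0.7495 = 18.36 mg/L, and at the critical point k_r D_c = k_1 L, so D_c = (0.211/1.21) × 18.36 = 3.202 mg/L.

t_c ≈ 1.37 d; D_c ≈ 3.20 mg/L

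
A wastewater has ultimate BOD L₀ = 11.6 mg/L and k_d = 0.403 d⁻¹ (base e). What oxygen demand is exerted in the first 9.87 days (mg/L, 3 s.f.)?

y ≈ 11.4 mg/L

y_t = L₀(1 − e^(−k_d t)) = 11.6 × (1 − e^(−0.403×9.87))
= 11.6 × (1 − 0.01873) = 11.6 × 0.9813 = 11.38 mg/L.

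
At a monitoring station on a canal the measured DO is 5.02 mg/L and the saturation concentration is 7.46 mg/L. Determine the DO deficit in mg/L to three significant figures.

D ≈ 2.44 mg/L

D = C_s − C = 7.46 − 5.02 = 2.44 mg/L.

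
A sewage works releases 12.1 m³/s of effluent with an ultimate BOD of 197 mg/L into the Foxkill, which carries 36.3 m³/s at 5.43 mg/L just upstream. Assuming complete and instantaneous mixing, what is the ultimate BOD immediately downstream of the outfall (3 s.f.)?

Flow-weighted mixing: C = (Q_r C_r + Q_w C_w)/(Q_r + Q_w)
= (36.3×5.43 + 12.1×197)/(36.3 + 12.1) = 2581/48.40 = 53.32 mg/L.

53.3 mg/L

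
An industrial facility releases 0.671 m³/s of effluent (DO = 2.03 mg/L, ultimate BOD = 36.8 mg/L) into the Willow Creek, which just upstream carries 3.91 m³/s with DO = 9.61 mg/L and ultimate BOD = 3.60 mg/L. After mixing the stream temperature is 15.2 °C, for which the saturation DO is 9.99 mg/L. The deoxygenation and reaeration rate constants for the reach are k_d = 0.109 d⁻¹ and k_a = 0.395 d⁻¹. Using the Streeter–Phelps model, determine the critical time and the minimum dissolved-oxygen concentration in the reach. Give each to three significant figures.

t_c ≈ 2.33 d; minimum DO ≈ 8.18 mg/L

Mixed DO = (3.91×9.61 + 0.671×2.03)/(3.91+0.671) = 38.94/4.581 = 8.500 mg/L.
Mixed L₀ = (3.91×3.60 + 0.671×36.8)/(4.581) = 38.77/4.581 = 8.463 mg/L.
Initial deficit D₀ = C_s − DO₀ = 9.99 − 8.500 = 1.490 mg/L.
t_c = (1/0.2860) ln[(0.395/0.109)(1 − 1.490×0.2860/(0.109×8.463))] = 3.497 × ln(1.949) = 2.334 d.
D_c = (0.109/0.395) × 8.463 × e^(−0.109×2.334) = 0.2759 × 8.463 × 0.7754 = 1.811 mg/L.
Minimum DO = 9.99 − 1.811 = 8.179 mg/L.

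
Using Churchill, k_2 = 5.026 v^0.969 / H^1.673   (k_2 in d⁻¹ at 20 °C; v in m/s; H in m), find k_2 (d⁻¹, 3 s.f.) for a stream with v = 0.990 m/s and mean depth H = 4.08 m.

k_2 = 5.026 × 0.990^0.969 / 4.08^1.673 = 5.026 × 0.9903 / 10.51 = 0.4735 d⁻¹.

k_2 ≈ 0.474 d⁻¹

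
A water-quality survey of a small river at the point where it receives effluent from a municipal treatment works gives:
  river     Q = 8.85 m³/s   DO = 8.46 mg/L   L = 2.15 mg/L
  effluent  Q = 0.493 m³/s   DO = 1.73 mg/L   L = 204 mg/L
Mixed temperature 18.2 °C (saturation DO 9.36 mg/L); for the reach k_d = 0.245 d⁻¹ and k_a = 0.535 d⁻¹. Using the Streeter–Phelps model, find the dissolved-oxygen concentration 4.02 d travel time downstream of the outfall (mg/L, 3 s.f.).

DO ≈ 6.43 mg/L

Mixed DO = (8.85×8.46 + 0.493×1.73)/(8.85+0.493) = 75.72/9.343 = 8.105 mg/L.
Mixed L₀ = (8.85×2.15 + 0.493×204)/(9.343) = 119.6/9.343 = 12.80 mg/L.
Initial deficit D₀ = C_s − DO₀ = 9.36 − 8.105 = 1.255 mg/L.
D(4.02) = [0.245×12.80/(0.535−0.245)](e^(−0.245×4.02) − e^(−0.535×4.02)) + 1.255 e^(−0.535×4.02)
= 10.81 × (0.3735 − 0.1164) + 1.255 × 0.1164 = 2.926 mg/L.
DO = 9.36 − 2.926 = 6.434 mg/L.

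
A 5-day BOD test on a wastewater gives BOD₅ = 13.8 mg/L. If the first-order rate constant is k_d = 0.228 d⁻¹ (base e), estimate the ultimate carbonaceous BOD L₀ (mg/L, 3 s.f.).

L₀ ≈ 20.3 mg/L

BOD₅ = L₀(1 − e^(−5k_d)) ⇒ L₀ = BOD₅ / (1 − e^(−5×0.228))
= 13.8 / (1 − 0.3198) = 13.8 / 0.6802 = 20.29 mg/L.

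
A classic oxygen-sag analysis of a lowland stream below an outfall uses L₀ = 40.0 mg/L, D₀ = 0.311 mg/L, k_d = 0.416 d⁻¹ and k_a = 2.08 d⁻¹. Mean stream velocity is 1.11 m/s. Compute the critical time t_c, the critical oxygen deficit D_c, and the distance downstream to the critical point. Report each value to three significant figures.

With k_a/k_d = 5.000 and 1 − D₀(k_a−k_d)/(k_d L₀) = 0.9689,
t_c = ln(5.000 × 0.9689) / (2.08 − 0.416) = ln(4.845) / 1.664 = 1.578/1.664 = 0.9482 d.
L(t_c) = L₀ e^(−k_d t_c) = 40.0 × 0.6740 = 26.96 mg/L, and at the critical point k_a D_c = k_d L, so D_c = (0.416/2.08) × 26.96 = 5.392 mg/L.
x_c = v t_c = 1.11 m/s × 0.9482 d × 86400 s/d = 90940 m ≈ 90.9 km.

t_c ≈ 0.948 d; D_c ≈ 5.39 mg/L; x_c ≈ 90.9 km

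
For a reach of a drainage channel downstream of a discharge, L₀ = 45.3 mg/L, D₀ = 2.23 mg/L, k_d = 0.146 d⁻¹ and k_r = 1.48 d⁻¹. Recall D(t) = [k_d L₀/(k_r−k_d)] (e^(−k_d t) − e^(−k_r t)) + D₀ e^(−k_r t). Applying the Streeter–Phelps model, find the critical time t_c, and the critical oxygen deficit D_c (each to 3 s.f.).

t_c ≈ 1.29 d; D_c ≈ 3.70 mg/L

t_c = [1/(k_r−k_d)] ln[(k_r/k_d)(1 − D₀(k_r−k_d)/(k_d L₀))]
= [1/(1.48−0.146)] ln[(1.48/0.146)(1 − 2.23×1.334/(0.146×45.3))]
= (1/1.334) ln[10.14 × 0.5502] = 0.7496 × ln(5.577) = 0.7496 × 1.719 = 1.288 d.
D_c = (k_d/k_r) L₀ e^(−k_d t_c) = (0.146/1.48) × 45.3 × e^(−0.146×1.288) = 0.09865 × 45.3 × 0.8285 = 3.703 mg/L.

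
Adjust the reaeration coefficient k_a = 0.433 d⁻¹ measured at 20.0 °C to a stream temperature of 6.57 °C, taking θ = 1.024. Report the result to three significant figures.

k_a(T₂) = k_a(T₁) · θ^(T₂−T₁) = 0.433 × 1.024^(6.57−20.0)
= 0.433 × 1.024^-13.4 = 0.433 × 0.7272 = 0.3149 d⁻¹.

k_a ≈ 0.315 d⁻¹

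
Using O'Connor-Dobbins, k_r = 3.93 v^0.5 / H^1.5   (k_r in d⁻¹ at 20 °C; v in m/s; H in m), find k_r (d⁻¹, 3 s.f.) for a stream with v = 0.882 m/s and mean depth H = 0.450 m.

k_r ≈ 12.2 d⁻¹

k_r = 3.93 × 0.882^0.5 / 0.450^1.5 = 3.93 × 0.9391 / 0.3019 = 12.23 d⁻¹.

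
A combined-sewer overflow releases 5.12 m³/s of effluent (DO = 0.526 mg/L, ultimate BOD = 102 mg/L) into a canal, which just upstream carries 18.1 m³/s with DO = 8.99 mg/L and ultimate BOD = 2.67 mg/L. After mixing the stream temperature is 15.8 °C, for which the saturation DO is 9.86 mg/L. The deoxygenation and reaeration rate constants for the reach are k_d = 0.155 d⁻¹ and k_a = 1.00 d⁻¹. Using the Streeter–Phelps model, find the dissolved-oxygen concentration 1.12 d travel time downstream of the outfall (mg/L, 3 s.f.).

DO ≈ 6.65 mg/L

Mixed DO = (18.1×8.99 + 5.12×0.526)/(18.1+5.12) = 165.4/23.22 = 7.124 mg/L.
Mixed L₀ = (18.1×2.67 + 5.12×102)/(23.22) = 570.6/23.22 = 24.57 mg/L.
Initial deficit D₀ = C_s − DO₀ = 9.86 − 7.124 = 2.736 mg/L.
D(1.12) = [0.155×24.57/(1.00−0.155)](e^(−0.155×1.12) − e^(−1.00×1.12)) + 2.736 e^(−1.00×1.12)
= 4.507 × (0.8406 − 0.3263) + 2.736 × 0.3263 = 3.211 mg/L.
DO = 9.86 − 3.211 = 6.649 mg/L.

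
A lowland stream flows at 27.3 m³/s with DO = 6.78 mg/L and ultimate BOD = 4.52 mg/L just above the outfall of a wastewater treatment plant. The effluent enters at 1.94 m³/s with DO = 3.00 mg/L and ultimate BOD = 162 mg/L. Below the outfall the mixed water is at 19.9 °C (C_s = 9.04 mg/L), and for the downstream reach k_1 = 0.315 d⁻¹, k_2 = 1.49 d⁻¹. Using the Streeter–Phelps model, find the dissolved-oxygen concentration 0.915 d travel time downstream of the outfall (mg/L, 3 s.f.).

DO ≈ 6.42 mg/L

Mixed DO = (27.3×6.78 + 1.94×3.00)/(27.3+1.94) = 190.9/29.24 = 6.529 mg/L.
Mixed L₀ = (27.3×4.52 + 1.94×162)/(29.24) = 437.7/29.24 = 14.97 mg/L.
Initial deficit D₀ = C_s − DO₀ = 9.04 − 6.529 = 2.511 mg/L.
D(0.915) = [0.315×14.97/(1.49−0.315)](e^(−0.315×0.915) − e^(−1.49×0.915)) + 2.511 e^(−1.49×0.915)
= 4.013 × (0.7496 − 0.2558) + 2.511 × 0.2558 = 2.624 mg/L.
DO = 9.04 − 2.624 = 6.416 mg/L.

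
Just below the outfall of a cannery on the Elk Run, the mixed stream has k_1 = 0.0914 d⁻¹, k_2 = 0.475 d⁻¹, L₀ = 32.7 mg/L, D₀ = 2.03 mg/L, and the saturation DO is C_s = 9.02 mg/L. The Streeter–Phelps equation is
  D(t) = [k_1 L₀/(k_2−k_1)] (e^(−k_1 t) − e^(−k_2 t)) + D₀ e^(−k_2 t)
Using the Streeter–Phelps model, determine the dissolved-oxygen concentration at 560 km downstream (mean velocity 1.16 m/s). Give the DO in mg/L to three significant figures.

DO ≈ 4.75 mg/L

Travel time t = x/v = 560 km / (1.16 m/s) = 560000 m / 1.16 m/s = 482800 s = 5.587 d.
k_1 L₀/(k_2−k_1) = 0.0914×32.7/(0.475−0.0914) = 2.989/0.3836 = 7.791 mg/L.
e^(−k_1 t) = e^(−0.0914×5.587) = 0.6001; e^(−k_2 t) = e^(−0.475×5.587) = 0.07037.
D = 7.791 × (0.6001 − 0.07037) + 2.03 × 0.07037 = 4.127 + 0.1428 = 4.270 mg/L.
DO = C_s − D = 9.02 − 4.270 = 4.750 mg/L.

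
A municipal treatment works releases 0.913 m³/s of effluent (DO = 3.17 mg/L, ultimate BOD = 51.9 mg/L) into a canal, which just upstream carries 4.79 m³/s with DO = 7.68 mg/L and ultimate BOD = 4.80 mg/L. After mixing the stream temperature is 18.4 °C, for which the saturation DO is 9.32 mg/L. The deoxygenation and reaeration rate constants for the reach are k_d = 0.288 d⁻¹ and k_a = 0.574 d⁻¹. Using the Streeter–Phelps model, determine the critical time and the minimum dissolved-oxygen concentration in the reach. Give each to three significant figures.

t_c ≈ 1.67 d; minimum DO ≈ 5.50 mg/L

Mixed DO = (4.79×7.68 + 0.913×3.17)/(4.79+0.913) = 39.68/5.703 = 6.958 mg/L.
Mixed L₀ = (4.79×4.80 + 0.913×51.9)/(5.703) = 70.38/5.703 = 12.34 mg/L.
Initial deficit D₀ = C_s − DO₀ = 9.32 − 6.958 = 2.362 mg/L.
t_c = (1/0.2860) ln[(0.574/0.288)(1 − 2.362×0.2860/(0.288×12.34))] = 3.497 × ln(1.614) = 1.674 d.
D_c = (0.288/0.574) × 12.34 × e^(−0.288×1.674) = 0.5017 × 12.34 × 0.6174 = 3.823 mg/L.
Minimum DO = 9.32 − 3.823 = 5.497 mg/L.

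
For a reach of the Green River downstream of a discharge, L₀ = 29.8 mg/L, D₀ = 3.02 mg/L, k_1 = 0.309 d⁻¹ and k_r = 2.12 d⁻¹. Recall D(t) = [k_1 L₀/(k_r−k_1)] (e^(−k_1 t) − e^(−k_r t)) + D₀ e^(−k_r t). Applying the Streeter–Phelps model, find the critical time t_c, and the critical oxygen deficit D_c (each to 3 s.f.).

With k_r/k_1 = 6.861 and 1 − D₀(k_r−k_1)/(k_1 L₀) = 0.4060,
t_c = ln(6.861 × 0.4060) / (2.12 − 0.309) = ln(2.786) / 1.811 = 1.025/1.811 = 0.5657 d.
D_c = (k_1/k_r) L₀ e^(−k_1 t_c) = (0.309/2.12) × 29.8 × e^(−0.309×0.5657) = 0.1458 × 29.8 × 0.8396 = 3.647 mg/L.

t_c ≈ 0.566 d; D_c ≈ 3.65 mg/L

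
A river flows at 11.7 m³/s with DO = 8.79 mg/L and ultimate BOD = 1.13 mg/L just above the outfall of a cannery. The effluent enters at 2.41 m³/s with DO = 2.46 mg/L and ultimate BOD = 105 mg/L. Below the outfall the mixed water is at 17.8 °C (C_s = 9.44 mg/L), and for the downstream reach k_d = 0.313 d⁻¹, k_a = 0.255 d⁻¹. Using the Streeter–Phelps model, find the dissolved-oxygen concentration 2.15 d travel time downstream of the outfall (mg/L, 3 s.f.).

Mixed DO = (11.7×8.79 + 2.41×2.46)/(11.7+2.41) = 108.8/14.11 = 7.709 mg/L.
Mixed L₀ = (11.7×1.13 + 2.41×105)/(14.11) = 266.3/14.11 = 18.87 mg/L.
Initial deficit D₀ = C_s − DO₀ = 9.44 − 7.709 = 1.731 mg/L.
D(2.15) = [0.313×18.87/(0.255−0.313)](e^(−0.313×2.15) − e^(−0.255×2.15)) + 1.731 e^(−0.255×2.15)
= -101.8 × (0.5102 − 0.5780) + 1.731 × 0.5780 = 7.901 mg/L.
DO = 9.44 − 7.901 = 1.539 mg/L.

DO ≈ 1.54 mg/L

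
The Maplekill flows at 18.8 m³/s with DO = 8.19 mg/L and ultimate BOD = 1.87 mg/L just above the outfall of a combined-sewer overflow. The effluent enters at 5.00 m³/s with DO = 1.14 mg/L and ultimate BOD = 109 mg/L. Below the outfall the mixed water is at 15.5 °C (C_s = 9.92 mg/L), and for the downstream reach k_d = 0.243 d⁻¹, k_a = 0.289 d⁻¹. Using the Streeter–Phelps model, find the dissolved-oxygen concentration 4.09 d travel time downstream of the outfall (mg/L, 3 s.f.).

DO ≈ 0.761 mg/L

Mixed DO = (18.8×8.19 + 5.00×1.14)/(18.8+5.00) = 159.7/23.80 = 6.709 mg/L.
Mixed L₀ = (18.8×1.87 + 5.00×109)/(23.80) = 580.2/23.80 = 24.38 mg/L.
Initial deficit D₀ = C_s − DO₀ = 9.92 − 6.709 = 3.211 mg/L.
D(4.09) = [0.243×24.38/(0.289−0.243)](e^(−0.243×4.09) − e^(−0.289×4.09)) + 3.211 e^(−0.289×4.09)
= 128.8 × (0.3701 − 0.3067) + 3.211 × 0.3067 = 9.159 mg/L.
DO = 9.92 − 9.159 = 0.7610 mg/L.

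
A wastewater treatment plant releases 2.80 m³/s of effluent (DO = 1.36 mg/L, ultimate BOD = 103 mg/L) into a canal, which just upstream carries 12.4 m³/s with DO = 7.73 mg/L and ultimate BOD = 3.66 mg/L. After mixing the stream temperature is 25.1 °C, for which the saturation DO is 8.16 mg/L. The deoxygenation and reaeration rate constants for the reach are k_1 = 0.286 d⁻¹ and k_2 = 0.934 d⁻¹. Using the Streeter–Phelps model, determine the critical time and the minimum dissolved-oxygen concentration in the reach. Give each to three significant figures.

Mixed DO = (12.4×7.73 + 2.80×1.36)/(12.4+2.80) = 99.66/15.20 = 6.557 mg/L.
Mixed L₀ = (12.4×3.66 + 2.80×103)/(15.20) = 333.8/15.20 = 21.96 mg/L.
Initial deficit D₀ = C_s − DO₀ = 8.16 − 6.557 = 1.603 mg/L.
t_c = (1/0.6480) ln[(0.934/0.286)(1 − 1.603×0.6480/(0.286×21.96))] = 1.543 × ln(2.725) = 1.547 d.
D_c = (0.286/0.934) × 21.96 × e^(−0.286×1.547) = 0.3062 × 21.96 × 0.6424 = 4.320 mg/L.
Minimum DO = 8.16 − 4.320 = 3.840 mg/L.

t_c ≈ 1.55 d; minimum DO ≈ 3.84 mg/L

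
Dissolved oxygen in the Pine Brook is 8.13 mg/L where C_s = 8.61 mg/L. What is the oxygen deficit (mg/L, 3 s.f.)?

D = C_s − C = 8.61 − 8.13 = 0.480 mg/L.

D ≈ 0.480 mg/L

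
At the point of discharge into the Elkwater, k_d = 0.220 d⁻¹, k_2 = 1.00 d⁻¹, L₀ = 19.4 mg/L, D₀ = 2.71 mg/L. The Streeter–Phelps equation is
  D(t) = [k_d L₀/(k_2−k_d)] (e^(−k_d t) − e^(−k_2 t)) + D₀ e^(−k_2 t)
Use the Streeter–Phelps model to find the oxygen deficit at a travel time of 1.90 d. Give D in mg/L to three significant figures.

D ≈ 3.19 mg/L

k_d L₀/(k_2−k_d) = 0.220×19.4/(1.00−0.220) = 4.268/0.7800 = 5.472 mg/L.
e^(−k_d t) = e^(−0.220×1.900) = 0.6584; e^(−k_2 t) = e^(−1.00×1.900) = 0.1496.
D = 5.472 × (0.6584 − 0.1496) + 2.71 × 0.1496 = 2.784 + 0.4053 = 3.189 mg/L.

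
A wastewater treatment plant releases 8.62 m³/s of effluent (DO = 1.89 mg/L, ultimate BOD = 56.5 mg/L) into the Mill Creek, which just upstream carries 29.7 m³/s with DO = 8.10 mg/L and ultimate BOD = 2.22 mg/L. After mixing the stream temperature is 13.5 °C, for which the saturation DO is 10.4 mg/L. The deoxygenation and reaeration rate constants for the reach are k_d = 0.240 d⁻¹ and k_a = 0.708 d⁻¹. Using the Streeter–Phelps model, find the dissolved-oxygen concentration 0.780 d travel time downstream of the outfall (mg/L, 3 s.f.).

Mixed DO = (29.7×8.10 + 8.62×1.89)/(29.7+8.62) = 256.9/38.32 = 6.703 mg/L.
Mixed L₀ = (29.7×2.22 + 8.62×56.5)/(38.32) = 553.0/38.32 = 14.43 mg/L.
Initial deficit D₀ = C_s − DO₀ = 10.4 − 6.703 = 3.697 mg/L.
D(0.780) = [0.240×14.43/(0.708−0.240)](e^(−0.240×0.780) − e^(−0.708×0.780)) + 3.697 e^(−0.708×0.780)
= 7.400 × (0.8293 − 0.5757) + 3.697 × 0.5757 = 4.005 mg/L.
DO = 10.4 − 4.005 = 6.395 mg/L.

DO ≈ 6.40 mg/L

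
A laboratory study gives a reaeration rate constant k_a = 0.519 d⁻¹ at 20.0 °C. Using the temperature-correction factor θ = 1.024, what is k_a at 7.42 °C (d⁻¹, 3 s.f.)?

k_a ≈ 0.385 d⁻¹

k_a(T₂) = k_a(T₁) · θ^(T₂−T₁) = 0.519 × 1.024^(7.42−20.0)
= 0.519 × 1.024^-12.6 = 0.519 × 0.7420 = 0.3851 d⁻¹.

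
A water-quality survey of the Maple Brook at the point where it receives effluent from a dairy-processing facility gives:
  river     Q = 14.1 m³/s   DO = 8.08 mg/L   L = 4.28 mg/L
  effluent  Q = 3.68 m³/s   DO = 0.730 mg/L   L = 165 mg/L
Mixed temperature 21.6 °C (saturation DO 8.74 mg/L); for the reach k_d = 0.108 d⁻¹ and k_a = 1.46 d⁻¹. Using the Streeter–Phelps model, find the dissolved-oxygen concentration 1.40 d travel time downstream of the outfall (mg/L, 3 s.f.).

DO ≈ 6.27 mg/L

Mixed DO = (14.1×8.08 + 3.68×0.730)/(14.1+3.68) = 116.6/17.78 = 6.559 mg/L.
Mixed L₀ = (14.1×4.28 + 3.68×165)/(17.78) = 667.5/17.78 = 37.54 mg/L.
Initial deficit D₀ = C_s − DO₀ = 8.74 − 6.559 = 2.181 mg/L.
D(1.40) = [0.108×37.54/(1.46−0.108)](e^(−0.108×1.40) − e^(−1.46×1.40)) + 2.181 e^(−1.46×1.40)
= 2.999 × (0.8597 − 0.1295) + 2.181 × 0.1295 = 2.472 mg/L.
DO = 8.74 − 2.472 = 6.268 mg/L.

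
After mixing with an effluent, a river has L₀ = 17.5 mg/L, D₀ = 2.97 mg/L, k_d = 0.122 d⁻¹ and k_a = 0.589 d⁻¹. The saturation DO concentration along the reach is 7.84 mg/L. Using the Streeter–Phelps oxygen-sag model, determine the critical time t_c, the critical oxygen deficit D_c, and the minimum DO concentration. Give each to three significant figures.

t_c ≈ 1.13 d; D_c ≈ 3.16 mg/L; min DO ≈ 4.68 mg/L

t_c = [1/(k_a−k_d)] ln[(k_a/k_d)(1 − D₀(k_a−k_d)/(k_d L₀))]
= [1/(0.589−0.122)] ln[(0.589/0.122)(1 − 2.97×0.4670/(0.122×17.5))]
= (1/0.4670) ln[4.828 × 0.3504] = 2.141 × ln(1.691) = 2.141 × 0.5256 = 1.125 d.
D_c = (k_d/k_a) L₀ e^(−k_d t_c) = (0.122/0.589) × 17.5 × e^(−0.122×1.125) = 0.2071 × 17.5 × 0.8717 = 3.160 mg/L.
Minimum DO = C_s − D_c = 7.84 − 3.160 = 4.680 mg/L.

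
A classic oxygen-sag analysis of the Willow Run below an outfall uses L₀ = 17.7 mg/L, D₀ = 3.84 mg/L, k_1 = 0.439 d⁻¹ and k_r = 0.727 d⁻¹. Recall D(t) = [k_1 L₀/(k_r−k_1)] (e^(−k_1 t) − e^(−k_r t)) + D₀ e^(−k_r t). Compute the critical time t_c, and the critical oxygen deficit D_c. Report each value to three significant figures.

t_c ≈ 1.22 d; D_c ≈ 6.26 mg/L

At the critical point dD/dt = 0, so k_1 L₀ e^(−k_1 t) = k_r D. Substituting D(t) from the Streeter–Phelps equation and solving for t gives
t_c = ln[(k_r/k_1)(1 − D₀(k_r−k_1)/(k_1 L₀))] / (k_r−k_1).
Here k_r−k_1 = 0.2880 d⁻¹ and 1 − D₀(k_r−k_1)/(k_1 L₀) = 1 − 3.84×0.2880/(0.439×17.7) = 0.8577, so
t_c = ln(1.656 × 0.8577) / 0.2880 = 0.3509 / 0.2880 = 1.218 d.
D_c = (k_1/k_r) L₀ e^(−k_1 t_c) = (0.439/0.727) × 17.7 × e^(−0.439×1.218) = 0.6039 × 17.7 × 0.5857 = 6.261 mg/L.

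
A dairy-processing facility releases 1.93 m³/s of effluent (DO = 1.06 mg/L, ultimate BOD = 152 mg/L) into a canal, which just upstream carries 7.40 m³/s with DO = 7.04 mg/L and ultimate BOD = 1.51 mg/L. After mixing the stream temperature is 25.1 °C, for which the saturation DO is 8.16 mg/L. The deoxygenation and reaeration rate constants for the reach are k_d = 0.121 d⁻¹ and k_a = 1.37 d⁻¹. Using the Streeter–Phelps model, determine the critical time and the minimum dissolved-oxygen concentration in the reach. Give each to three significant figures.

Mixed DO = (7.40×7.04 + 1.93×1.06)/(7.40+1.93) = 54.14/9.330 = 5.803 mg/L.
Mixed L₀ = (7.40×1.51 + 1.93×152)/(9.330) = 304.5/9.330 = 32.64 mg/L.
Initial deficit D₀ = C_s − DO₀ = 8.16 − 5.803 = 2.357 mg/L.
t_c = (1/1.249) ln[(1.37/0.121)(1 − 2.357×1.249/(0.121×32.64))] = 0.8006 × ln(2.883) = 0.8477 d.
D_c = (0.121/1.37) × 32.64 × e^(−0.121×0.8477) = 0.08832 × 32.64 × 0.9025 = 2.602 mg/L.
Minimum DO = 8.16 − 2.602 = 5.558 mg/L.

t_c ≈ 0.848 d; minimum DO ≈ 5.56 mg/L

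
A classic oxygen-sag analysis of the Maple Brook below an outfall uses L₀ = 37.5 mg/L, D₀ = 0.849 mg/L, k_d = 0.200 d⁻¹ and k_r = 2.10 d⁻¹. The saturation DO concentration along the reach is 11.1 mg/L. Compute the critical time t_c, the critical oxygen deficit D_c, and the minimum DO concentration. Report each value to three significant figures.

t_c ≈ 1.11 d; D_c ≈ 2.86 mg/L; min DO ≈ 8.24 mg/L

With k_r/k_d = 10.50 and 1 − D₀(k_r−k_d)/(k_d L₀) = 0.7849,
t_c = ln(10.50 × 0.7849) / (2.10 − 0.200) = ln(8.242) / 1.900 = 2.109/1.900 = 1.110 d.
D_c = (k_d/k_r) L₀ e^(−k_d t_c) = (0.200/2.10) × 37.5 × e^(−0.200×1.110) = 0.09524 × 37.5 × 0.8009 = 2.860 mg/L.
Minimum DO = C_s − D_c = 11.1 − 2.860 = 8.240 mg/L.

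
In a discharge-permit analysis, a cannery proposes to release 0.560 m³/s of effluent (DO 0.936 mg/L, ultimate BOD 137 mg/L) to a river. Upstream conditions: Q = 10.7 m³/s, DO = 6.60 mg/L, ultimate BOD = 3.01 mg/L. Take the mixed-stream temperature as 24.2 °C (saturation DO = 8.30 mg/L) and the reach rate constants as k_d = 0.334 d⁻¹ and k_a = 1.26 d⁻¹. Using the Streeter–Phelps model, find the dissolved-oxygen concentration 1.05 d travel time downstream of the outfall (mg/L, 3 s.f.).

Mixed DO = (10.7×6.60 + 0.560×0.936)/(10.7+0.560) = 71.14/11.26 = 6.318 mg/L.
Mixed L₀ = (10.7×3.01 + 0.560×137)/(11.26) = 108.9/11.26 = 9.674 mg/L.
Initial deficit D₀ = C_s − DO₀ = 8.30 − 6.318 = 1.982 mg/L.
D(1.05) = [0.334×9.674/(1.26−0.334)](e^(−0.334×1.05) − e^(−1.26×1.05)) + 1.982 e^(−1.26×1.05)
= 3.489 × (0.7042 − 0.2663) + 1.982 × 0.2663 = 2.056 mg/L.
DO = 8.30 − 2.056 = 6.244 mg/L.

DO ≈ 6.24 mg/L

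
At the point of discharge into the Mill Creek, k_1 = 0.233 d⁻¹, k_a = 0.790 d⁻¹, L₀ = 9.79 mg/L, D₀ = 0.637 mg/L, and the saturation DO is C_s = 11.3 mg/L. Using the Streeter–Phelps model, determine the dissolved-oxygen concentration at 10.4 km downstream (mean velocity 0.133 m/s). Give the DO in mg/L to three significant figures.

Travel time t = x/v = 10.4 km / (0.133 m/s) = 10400 m / 0.133 m/s = 78200 s = 0.9050 d.
k_1 L₀/(k_a−k_1) = 0.233×9.79/(0.790−0.233) = 2.281/0.5570 = 4.095 mg/L.
e^(−k_1 t) = e^(−0.233×0.9050) = 0.8099; e^(−k_a t) = e^(−0.790×0.9050) = 0.4892.
D = 4.095 × (0.8099 − 0.4892) + 0.637 × 0.4892 = 1.313 + 0.3116 = 1.625 mg/L.
DO = C_s − D = 11.3 − 1.625 = 9.675 mg/L.

DO ≈ 9.68 mg/L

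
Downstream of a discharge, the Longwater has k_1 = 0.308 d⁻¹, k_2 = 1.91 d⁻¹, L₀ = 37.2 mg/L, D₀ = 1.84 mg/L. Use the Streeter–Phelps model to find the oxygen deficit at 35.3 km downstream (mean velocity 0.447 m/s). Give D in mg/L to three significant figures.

Travel time t = x/v = 35.3 km / (0.447 m/s) = 35300 m / 0.447 m/s = 78970 s = 0.9140 d.
k_1 L₀/(k_2−k_1) = 0.308×37.2/(1.91−0.308) = 11.46/1.602 = 7.152 mg/L.
e^(−k_1 t) = e^(−0.308×0.9140) = 0.7546; e^(−k_2 t) = e^(−1.91×0.9140) = 0.1745.
D = 7.152 × (0.7546 − 0.1745) + 1.84 × 0.1745 = 4.149 + 0.3211 = 4.470 mg/L.

D ≈ 4.47 mg/L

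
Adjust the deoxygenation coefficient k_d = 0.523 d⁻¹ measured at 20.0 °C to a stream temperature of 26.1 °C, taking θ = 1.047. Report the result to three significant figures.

k_d(T₂) = k_d(T₁) · θ^(T₂−T₁) = 0.523 × 1.047^(26.1−20.0)
= 0.523 × 1.047^6.10 = 0.523 × 1.323 = 0.6921 d⁻¹.

k_d ≈ 0.692 d⁻¹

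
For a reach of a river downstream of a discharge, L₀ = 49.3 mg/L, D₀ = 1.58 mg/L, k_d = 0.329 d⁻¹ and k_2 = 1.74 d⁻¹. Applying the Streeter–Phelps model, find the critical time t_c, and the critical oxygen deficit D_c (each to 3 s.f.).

t_c ≈ 1.08 d; D_c ≈ 6.54 mg/L

With k_2/k_d = 5.289 and 1 − D₀(k_2−k_d)/(k_d L₀) = 0.8626,
t_c = ln(5.289 × 0.8626) / (1.74 − 0.329) = ln(4.562) / 1.411 = 1.518/1.411 = 1.076 d.
L(t_c) = L₀ e^(−k_d t_c) = 49.3 × 0.7020 = 34.61 mg/L, and at the critical point k_2 D_c = k_d L, so D_c = (0.329/1.74) × 34.61 = 6.543 mg/L.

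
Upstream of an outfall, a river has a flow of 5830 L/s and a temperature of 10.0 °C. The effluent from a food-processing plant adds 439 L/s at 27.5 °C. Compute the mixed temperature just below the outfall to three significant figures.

11.2 °C

Flow-weighted mixing: C = (Q_r C_r + Q_w C_w)/(Q_r + Q_w)
= (5830×10.0 + 439×27.5)/(5830 + 439) = 70370/6269 = 11.23 °C.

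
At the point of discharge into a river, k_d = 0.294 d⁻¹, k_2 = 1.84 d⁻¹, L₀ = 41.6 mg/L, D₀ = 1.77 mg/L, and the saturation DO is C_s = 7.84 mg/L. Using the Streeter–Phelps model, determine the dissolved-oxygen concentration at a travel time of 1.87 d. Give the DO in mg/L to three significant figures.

DO ≈ 3.47 mg/L

k_d L₀/(k_2−k_d) = 0.294×41.6/(1.84−0.294) = 12.23/1.546 = 7.911 mg/L.
e^(−k_d t) = e^(−0.294×1.870) = 0.5771; e^(−k_2 t) = e^(−1.84×1.870) = 0.03204.
D = 7.911 × (0.5771 − 0.03204) + 1.77 × 0.03204 = 4.312 + 0.05671 = 4.369 mg/L.
DO = C_s − D = 7.84 − 4.369 = 3.471 mg/L.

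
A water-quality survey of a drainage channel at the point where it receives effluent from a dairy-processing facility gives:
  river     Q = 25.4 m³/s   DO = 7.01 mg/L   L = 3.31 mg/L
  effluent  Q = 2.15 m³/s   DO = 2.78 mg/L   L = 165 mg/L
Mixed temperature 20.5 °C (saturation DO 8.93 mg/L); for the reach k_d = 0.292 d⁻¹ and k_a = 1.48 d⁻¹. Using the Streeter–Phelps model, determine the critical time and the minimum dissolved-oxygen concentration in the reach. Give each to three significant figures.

t_c ≈ 0.646 d; minimum DO ≈ 6.33 mg/L

Mixed DO = (25.4×7.01 + 2.15×2.78)/(25.4+2.15) = 184.0/27.55 = 6.680 mg/L.
Mixed L₀ = (25.4×3.31 + 2.15×165)/(27.55) = 438.8/27.55 = 15.93 mg/L.
Initial deficit D₀ = C_s − DO₀ = 8.93 − 6.680 = 2.250 mg/L.
t_c = (1/1.188) ln[(1.48/0.292)(1 − 2.250×1.188/(0.292×15.93))] = 0.8418 × ln(2.155) = 0.6465 d.
D_c = (0.292/1.48) × 15.93 × e^(−0.292×0.6465) = 0.1973 × 15.93 × 0.8280 = 2.602 mg/L.
Minimum DO = 8.93 − 2.602 = 6.328 mg/L.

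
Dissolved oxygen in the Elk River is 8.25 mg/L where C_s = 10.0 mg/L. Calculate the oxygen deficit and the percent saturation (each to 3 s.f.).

D = C_s − C = 10.0 − 8.25 = 1.75 mg/L.
% saturation = 8.25/10.0 × 100 = 82.5 %.

D ≈ 1.75 mg/L; 82.5 % saturation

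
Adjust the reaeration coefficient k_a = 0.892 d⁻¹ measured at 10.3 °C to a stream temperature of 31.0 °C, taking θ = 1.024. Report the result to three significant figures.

k_a(T₂) = k_a(T₁) · θ^(T₂−T₁) = 0.892 × 1.024^(31.0−10.3)
= 0.892 × 1.024^20.7 = 0.892 × 1.634 = 1.457 d⁻¹.

k_a ≈ 1.46 d⁻¹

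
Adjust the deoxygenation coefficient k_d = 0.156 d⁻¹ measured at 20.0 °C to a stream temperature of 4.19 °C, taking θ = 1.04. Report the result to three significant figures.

k_d ≈ 0.0839 d⁻¹

k_d(T₂) = k_d(T₁) · θ^(T₂−T₁) = 0.156 × 1.04^(4.19−20.0)
= 0.156 × 1.04^-15.8 = 0.156 × 0.5379 = 0.08391 d⁻¹.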